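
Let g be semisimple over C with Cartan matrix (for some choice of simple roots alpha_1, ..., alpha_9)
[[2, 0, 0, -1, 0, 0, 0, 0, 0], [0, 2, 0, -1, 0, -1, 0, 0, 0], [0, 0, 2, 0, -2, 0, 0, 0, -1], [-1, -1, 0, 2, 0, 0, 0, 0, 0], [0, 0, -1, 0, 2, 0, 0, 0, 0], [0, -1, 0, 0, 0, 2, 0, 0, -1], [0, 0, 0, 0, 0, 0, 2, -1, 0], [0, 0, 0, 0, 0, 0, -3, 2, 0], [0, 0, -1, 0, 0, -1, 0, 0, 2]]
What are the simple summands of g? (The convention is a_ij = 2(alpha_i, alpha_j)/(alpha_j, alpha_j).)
B_7 ⊕ G_2

The diagram associated to this matrix has two connected components: the simple roots {alpha_1, alpha_2, alpha_3, alpha_4, alpha_5, alpha_6, alpha_9} form a chain of 7 nodes with a double edge at one end; the terminal node there is the unique short simple root (B_7), and {alpha_7, alpha_8} form two nodes joined by a triple edge (G_2). A semisimple Lie algebra decomposes uniquely as the direct sum of simple ideals, one per connected component of its Dynkin diagram, so g ≅ B_7 ⊕ G_2 (dimension 105 + 14 = 119).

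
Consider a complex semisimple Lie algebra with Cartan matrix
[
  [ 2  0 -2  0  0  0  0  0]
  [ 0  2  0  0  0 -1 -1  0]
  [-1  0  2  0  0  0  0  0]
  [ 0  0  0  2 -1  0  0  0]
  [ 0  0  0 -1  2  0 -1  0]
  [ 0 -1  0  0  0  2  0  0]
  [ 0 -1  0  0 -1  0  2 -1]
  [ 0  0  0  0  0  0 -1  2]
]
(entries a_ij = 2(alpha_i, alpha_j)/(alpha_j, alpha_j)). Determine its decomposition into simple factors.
B_2 + E_6

The diagram associated to this matrix has two connected components: the simple roots {alpha_1, alpha_3} form a chain of 2 nodes with a double edge at one end; the terminal node there is the unique short simple root (B_2), and {alpha_2, alpha_4, alpha_5, alpha_6, alpha_7, alpha_8} form a chain of 5 nodes with one extra node attached to the third node from one end (E_6). A semisimple Lie algebra decomposes uniquely as the direct sum of simple ideals, one per connected component of its Dynkin diagram, so g ≅ B_2 ⊕ E_6 (dimension 10 + 78 = 88).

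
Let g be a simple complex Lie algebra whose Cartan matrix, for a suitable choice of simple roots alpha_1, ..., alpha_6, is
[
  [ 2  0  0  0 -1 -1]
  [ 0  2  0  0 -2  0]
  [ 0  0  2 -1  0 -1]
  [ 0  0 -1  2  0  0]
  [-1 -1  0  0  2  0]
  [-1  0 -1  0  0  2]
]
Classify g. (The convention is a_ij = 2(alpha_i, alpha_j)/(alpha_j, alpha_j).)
The matrix has rank 6 with 2's on the diagonal. Reading the off-diagonal entries as Dynkin edges (a single edge where a_ij = a_ji = -1; a double or triple edge where a_ij * a_ji = 2 or 3), the diagram is a chain of 6 nodes with a double edge at one end; the terminal node there is the unique long simple root (C_6). One simple-root ordering that puts it in standard form is (alpha_4, alpha_3, alpha_6, alpha_1, alpha_5, alpha_2). So the algebra is type C_6, i.e. sp(12).

C6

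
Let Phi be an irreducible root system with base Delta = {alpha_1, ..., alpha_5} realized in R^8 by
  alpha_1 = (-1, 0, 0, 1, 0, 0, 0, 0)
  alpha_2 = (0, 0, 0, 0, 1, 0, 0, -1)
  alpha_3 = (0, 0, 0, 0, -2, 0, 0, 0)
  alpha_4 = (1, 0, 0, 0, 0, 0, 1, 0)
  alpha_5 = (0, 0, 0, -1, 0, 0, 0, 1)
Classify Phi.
Compute the Cartan integers a_ij = 2(alpha_i, alpha_j)/(alpha_j, alpha_j); the resulting 5x5 Cartan matrix is
[[2, 0, 0, -1, -1], [0, 2, -1, 0, -1], [0, -2, 2, 0, 0], [-1, 0, 0, 2, 0], [-1, -1, 0, 0, 2]].
The roots have two lengths (squared-length ratio 2:1); the short ones are alpha_{1,2,4,5}. The associated Dynkin diagram is a chain of 5 nodes with a double edge at one end; the terminal node there is the unique long simple root (C_5), so the type is C_5 (the algebra sp(10)).

type C_5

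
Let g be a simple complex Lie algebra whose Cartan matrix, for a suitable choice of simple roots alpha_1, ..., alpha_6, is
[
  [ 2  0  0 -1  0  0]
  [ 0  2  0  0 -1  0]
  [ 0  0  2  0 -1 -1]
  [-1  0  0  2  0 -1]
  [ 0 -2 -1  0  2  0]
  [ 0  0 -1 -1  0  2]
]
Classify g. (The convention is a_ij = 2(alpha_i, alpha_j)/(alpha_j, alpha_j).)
B_6 (so(13))

The matrix has rank 6 with 2's on the diagonal. Reading the off-diagonal entries as Dynkin edges (a single edge where a_ij = a_ji = -1; a double or triple edge where a_ij * a_ji = 2 or 3), the diagram is a chain of 6 nodes with a double edge at one end; the terminal node there is the unique short simple root (B_6). One simple-root ordering that puts it in standard form is (alpha_1, alpha_4, alpha_6, alpha_3, alpha_5, alpha_2). So the algebra is type B_6, i.e. so(13).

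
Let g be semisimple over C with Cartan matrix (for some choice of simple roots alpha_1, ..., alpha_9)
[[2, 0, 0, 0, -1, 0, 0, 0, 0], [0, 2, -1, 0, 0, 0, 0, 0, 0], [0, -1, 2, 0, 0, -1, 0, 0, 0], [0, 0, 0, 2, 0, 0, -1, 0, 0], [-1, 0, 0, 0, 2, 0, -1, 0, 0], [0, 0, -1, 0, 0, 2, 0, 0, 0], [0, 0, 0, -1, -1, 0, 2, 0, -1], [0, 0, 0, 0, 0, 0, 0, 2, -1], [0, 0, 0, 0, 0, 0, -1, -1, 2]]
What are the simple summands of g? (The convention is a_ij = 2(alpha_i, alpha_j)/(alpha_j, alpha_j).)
The diagram associated to this matrix has two connected components: the simple roots {alpha_2, alpha_3, alpha_6} form a chain of 3 nodes with single edges (A_3), and {alpha_1, alpha_4, alpha_5, alpha_7, alpha_8, alpha_9} form a chain of 5 nodes with one extra node attached to the third node from one end (E_6). A semisimple Lie algebra decomposes uniquely as the direct sum of simple ideals, one per connected component of its Dynkin diagram, so g ≅ A_3 ⊕ E_6 (dimension 15 + 78 = 93).

A3 ⊕ E6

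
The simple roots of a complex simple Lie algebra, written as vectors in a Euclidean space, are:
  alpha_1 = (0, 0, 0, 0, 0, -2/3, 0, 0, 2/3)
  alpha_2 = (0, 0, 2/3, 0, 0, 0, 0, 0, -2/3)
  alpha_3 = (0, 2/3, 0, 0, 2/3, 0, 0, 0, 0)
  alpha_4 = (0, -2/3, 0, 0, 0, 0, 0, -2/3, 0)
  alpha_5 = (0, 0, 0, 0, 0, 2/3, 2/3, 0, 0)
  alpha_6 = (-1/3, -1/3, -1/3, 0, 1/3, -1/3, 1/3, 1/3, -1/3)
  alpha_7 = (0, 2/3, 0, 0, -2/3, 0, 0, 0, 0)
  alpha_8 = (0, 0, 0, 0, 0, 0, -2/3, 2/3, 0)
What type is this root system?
Compute the Cartan integers a_ij = 2(alpha_i, alpha_j)/(alpha_j, alpha_j); the resulting 8x8 Cartan matrix is
[[2, -1, 0, 0, -1, 0, 0, 0], [-1, 2, 0, 0, 0, 0, 0, 0], [0, 0, 2, -1, 0, 0, 0, 0], [0, 0, -1, 2, 0, 0, -1, -1], [-1, 0, 0, 0, 2, 0, 0, -1], [0, 0, 0, 0, 0, 2, -1, 0], [0, 0, 0, -1, 0, -1, 2, 0], [0, 0, 0, -1, -1, 0, 0, 2]].
All simple roots have the same length, so the diagram is simply laced. The associated Dynkin diagram is a chain of 7 nodes with one extra node attached to the third node from one end (E_8), so the type is E_8.

E8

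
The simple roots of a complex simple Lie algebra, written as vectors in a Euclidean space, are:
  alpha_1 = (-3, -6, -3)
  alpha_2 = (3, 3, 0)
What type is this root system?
Compute the Cartan integers a_ij = 2(alpha_i, alpha_j)/(alpha_j, alpha_j); the resulting 2x2 Cartan matrix is
[[2, -3], [-1, 2]].
The roots have two lengths (squared-length ratio 3:1); the short ones are alpha_{2}. The associated Dynkin diagram is two nodes joined by a triple edge (G_2), so the type is G_2.

G_2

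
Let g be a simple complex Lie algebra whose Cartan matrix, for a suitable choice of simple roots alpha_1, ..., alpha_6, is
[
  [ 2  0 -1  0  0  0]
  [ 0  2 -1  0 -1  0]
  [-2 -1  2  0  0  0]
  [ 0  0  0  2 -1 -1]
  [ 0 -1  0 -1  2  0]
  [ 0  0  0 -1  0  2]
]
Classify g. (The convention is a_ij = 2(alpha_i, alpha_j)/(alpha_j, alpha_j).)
B_6 (so(13))

The matrix has rank 6 with 2's on the diagonal. Reading the off-diagonal entries as Dynkin edges (a single edge where a_ij = a_ji = -1; a double or triple edge where a_ij * a_ji = 2 or 3), the diagram is a chain of 6 nodes with a double edge at one end; the terminal node there is the unique short simple root (B_6). One simple-root ordering that puts it in standard form is (alpha_6, alpha_4, alpha_5, alpha_2, alpha_3, alpha_1). So the algebra is type B_6, i.e. so(13).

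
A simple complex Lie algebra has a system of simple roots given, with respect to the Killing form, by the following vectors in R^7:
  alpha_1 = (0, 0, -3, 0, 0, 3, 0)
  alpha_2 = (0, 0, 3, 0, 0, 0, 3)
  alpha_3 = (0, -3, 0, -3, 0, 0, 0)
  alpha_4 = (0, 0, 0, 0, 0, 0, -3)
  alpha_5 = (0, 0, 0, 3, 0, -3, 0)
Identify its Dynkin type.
B5

Compute the Cartan integers a_ij = 2(alpha_i, alpha_j)/(alpha_j, alpha_j); the resulting 5x5 Cartan matrix is
[[2, -1, 0, 0, -1], [-1, 2, 0, -2, 0], [0, 0, 2, 0, -1], [0, -1, 0, 2, 0], [-1, 0, -1, 0, 2]].
The roots have two lengths (squared-length ratio 2:1); the short ones are alpha_{4}. The associated Dynkin diagram is a chain of 5 nodes with a double edge at one end; the terminal node there is the unique short simple root (B_5), so the type is B_5 (the algebra so(11)).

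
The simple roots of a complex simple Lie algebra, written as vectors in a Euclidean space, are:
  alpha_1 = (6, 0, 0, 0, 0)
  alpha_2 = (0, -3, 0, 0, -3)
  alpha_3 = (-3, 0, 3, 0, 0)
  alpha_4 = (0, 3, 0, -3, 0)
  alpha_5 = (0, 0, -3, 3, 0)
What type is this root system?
Compute the Cartan integers a_ij = 2(alpha_i, alpha_j)/(alpha_j, alpha_j); the resulting 5x5 Cartan matrix is
[[2, 0, -2, 0, 0], [0, 2, 0, -1, 0], [-1, 0, 2, 0, -1], [0, -1, 0, 2, -1], [0, 0, -1, -1, 2]].
The roots have two lengths (squared-length ratio 2:1); the short ones are alpha_{2,3,4,5}. The associated Dynkin diagram is a chain of 5 nodes with a double edge at one end; the terminal node there is the unique long simple root (C_5), so the type is C_5 (the algebra sp(10)).

C_5 (sp(10))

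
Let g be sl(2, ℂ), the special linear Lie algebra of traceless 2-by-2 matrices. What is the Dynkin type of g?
A_1

This is sl(2), which has dimension 2^2 - 1 = 3 and rank 2 - 1 = 1 (a Cartan subalgebra is the diagonal traceless matrices). In the classification of classical Lie algebras, the special linear algebra sl(n+1) has type A_n; here n = 1, so the Dynkin diagram is a chain of 1 nodes with single edges (A_1). Hence the type is A_1.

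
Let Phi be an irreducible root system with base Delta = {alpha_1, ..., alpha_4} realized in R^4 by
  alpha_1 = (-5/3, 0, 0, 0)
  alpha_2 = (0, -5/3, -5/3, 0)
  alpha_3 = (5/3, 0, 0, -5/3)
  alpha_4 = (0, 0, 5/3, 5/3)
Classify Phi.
Compute the Cartan integers a_ij = 2(alpha_i, alpha_j)/(alpha_j, alpha_j); the resulting 4x4 Cartan matrix is
[[2, 0, -1, 0], [0, 2, 0, -1], [-2, 0, 2, -1], [0, -1, -1, 2]].
The roots have two lengths (squared-length ratio 2:1); the short ones are alpha_{1}. The associated Dynkin diagram is a chain of 4 nodes with a double edge at one end; the terminal node there is the unique short simple root (B_4), so the type is B_4 (the algebra so(9)).

B_4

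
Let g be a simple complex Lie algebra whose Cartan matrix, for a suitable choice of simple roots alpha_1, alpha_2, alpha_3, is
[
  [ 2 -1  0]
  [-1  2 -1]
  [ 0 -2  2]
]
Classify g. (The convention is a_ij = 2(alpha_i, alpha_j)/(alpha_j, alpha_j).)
The matrix has rank 3 with 2's on the diagonal. Reading the off-diagonal entries as Dynkin edges (a single edge where a_ij = a_ji = -1; a double or triple edge where a_ij * a_ji = 2 or 3), the diagram is a chain of 3 nodes with a double edge at one end; the terminal node there is the unique long simple root (C_3). One simple-root ordering that puts it in standard form is (alpha_1, alpha_2, alpha_3). So the algebra is type C_3, i.e. sp(6).

C3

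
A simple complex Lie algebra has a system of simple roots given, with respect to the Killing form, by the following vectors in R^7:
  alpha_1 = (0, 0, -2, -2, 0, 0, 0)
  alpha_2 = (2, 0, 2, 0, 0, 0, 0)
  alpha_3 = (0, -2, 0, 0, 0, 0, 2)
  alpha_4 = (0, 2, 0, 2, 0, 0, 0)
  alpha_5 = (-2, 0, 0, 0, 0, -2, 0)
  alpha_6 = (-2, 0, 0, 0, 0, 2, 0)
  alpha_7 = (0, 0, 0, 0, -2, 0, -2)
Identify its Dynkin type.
D_7

Compute the Cartan integers a_ij = 2(alpha_i, alpha_j)/(alpha_j, alpha_j); the resulting 7x7 Cartan matrix is
[[2, -1, 0, -1, 0, 0, 0], [-1, 2, 0, 0, -1, -1, 0], [0, 0, 2, -1, 0, 0, -1], [-1, 0, -1, 2, 0, 0, 0], [0, -1, 0, 0, 2, 0, 0], [0, -1, 0, 0, 0, 2, 0], [0, 0, -1, 0, 0, 0, 2]].
All simple roots have the same length, so the diagram is simply laced. The associated Dynkin diagram is a chain of 5 nodes with a fork of two nodes at one end (D_7), so the type is D_7 (the algebra so(14)).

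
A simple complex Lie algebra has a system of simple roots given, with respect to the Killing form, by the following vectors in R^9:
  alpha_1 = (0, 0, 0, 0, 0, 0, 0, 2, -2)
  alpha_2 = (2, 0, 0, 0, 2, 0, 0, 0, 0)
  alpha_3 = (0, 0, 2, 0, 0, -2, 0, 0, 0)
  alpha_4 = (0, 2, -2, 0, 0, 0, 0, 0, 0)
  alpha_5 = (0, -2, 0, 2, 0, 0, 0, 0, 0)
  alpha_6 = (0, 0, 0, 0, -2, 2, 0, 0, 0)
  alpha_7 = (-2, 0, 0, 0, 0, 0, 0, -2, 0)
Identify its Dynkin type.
Compute the Cartan integers a_ij = 2(alpha_i, alpha_j)/(alpha_j, alpha_j); the resulting 7x7 Cartan matrix is
[[2, 0, 0, 0, 0, 0, -1], [0, 2, 0, 0, 0, -1, -1], [0, 0, 2, -1, 0, -1, 0], [0, 0, -1, 2, -1, 0, 0], [0, 0, 0, -1, 2, 0, 0], [0, -1, -1, 0, 0, 2, 0], [-1, -1, 0, 0, 0, 0, 2]].
All simple roots have the same length, so the diagram is simply laced. The associated Dynkin diagram is a chain of 7 nodes with single edges (A_7), so the type is A_7 (the algebra sl(8)).

type A_7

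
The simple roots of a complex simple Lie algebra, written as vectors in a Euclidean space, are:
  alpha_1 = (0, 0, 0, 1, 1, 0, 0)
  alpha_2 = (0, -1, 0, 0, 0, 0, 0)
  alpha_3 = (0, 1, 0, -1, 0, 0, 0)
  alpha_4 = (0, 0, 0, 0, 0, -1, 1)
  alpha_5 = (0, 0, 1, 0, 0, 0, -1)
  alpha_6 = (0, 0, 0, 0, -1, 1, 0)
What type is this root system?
B6

Compute the Cartan integers a_ij = 2(alpha_i, alpha_j)/(alpha_j, alpha_j); the resulting 6x6 Cartan matrix is
[[2, 0, -1, 0, 0, -1], [0, 2, -1, 0, 0, 0], [-1, -2, 2, 0, 0, 0], [0, 0, 0, 2, -1, -1], [0, 0, 0, -1, 2, 0], [-1, 0, 0, -1, 0, 2]].
The roots have two lengths (squared-length ratio 2:1); the short ones are alpha_{2}. The associated Dynkin diagram is a chain of 6 nodes with a double edge at one end; the terminal node there is the unique short simple root (B_6), so the type is B_6 (the algebra so(13)).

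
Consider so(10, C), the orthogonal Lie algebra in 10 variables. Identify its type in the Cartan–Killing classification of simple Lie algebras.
This is so(10) with 10 even, which has dimension 10(10-1)/2 = 45 and rank 10/2 = 5. In the classification of classical Lie algebras, the orthogonal algebra so(2n) in an even number of variables has type D_n; here n = 5, so the Dynkin diagram is a chain of 3 nodes with a fork of two nodes at one end (D_5). Hence the type is D_5.

D5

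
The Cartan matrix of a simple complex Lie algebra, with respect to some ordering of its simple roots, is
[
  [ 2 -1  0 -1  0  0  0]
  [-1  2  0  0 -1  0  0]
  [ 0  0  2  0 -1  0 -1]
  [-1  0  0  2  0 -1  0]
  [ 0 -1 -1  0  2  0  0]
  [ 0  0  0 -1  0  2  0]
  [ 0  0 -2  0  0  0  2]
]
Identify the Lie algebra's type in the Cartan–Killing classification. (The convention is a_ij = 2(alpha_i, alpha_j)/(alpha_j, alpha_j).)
C_7

The matrix has rank 7 with 2's on the diagonal. Reading the off-diagonal entries as Dynkin edges (a single edge where a_ij = a_ji = -1; a double or triple edge where a_ij * a_ji = 2 or 3), the diagram is a chain of 7 nodes with a double edge at one end; the terminal node there is the unique long simple root (C_7). One simple-root ordering that puts it in standard form is (alpha_6, alpha_4, alpha_1, alpha_2, alpha_5, alpha_3, alpha_7). So the algebra is type C_7, i.e. sp(14).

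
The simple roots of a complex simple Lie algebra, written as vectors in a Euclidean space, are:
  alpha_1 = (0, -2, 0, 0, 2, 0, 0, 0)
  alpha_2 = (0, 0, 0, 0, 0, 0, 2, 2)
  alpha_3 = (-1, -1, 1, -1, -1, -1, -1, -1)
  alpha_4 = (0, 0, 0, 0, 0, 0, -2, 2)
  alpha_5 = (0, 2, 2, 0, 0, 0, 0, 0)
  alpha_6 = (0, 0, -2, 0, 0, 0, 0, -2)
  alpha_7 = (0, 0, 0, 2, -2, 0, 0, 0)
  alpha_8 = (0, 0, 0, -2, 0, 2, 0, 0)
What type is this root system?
Compute the Cartan integers a_ij = 2(alpha_i, alpha_j)/(alpha_j, alpha_j); the resulting 8x8 Cartan matrix is
[[2, 0, 0, 0, -1, 0, -1, 0], [0, 2, -1, 0, 0, -1, 0, 0], [0, -1, 2, 0, 0, 0, 0, 0], [0, 0, 0, 2, 0, -1, 0, 0], [-1, 0, 0, 0, 2, -1, 0, 0], [0, -1, 0, -1, -1, 2, 0, 0], [-1, 0, 0, 0, 0, 0, 2, -1], [0, 0, 0, 0, 0, 0, -1, 2]].
All simple roots have the same length, so the diagram is simply laced. The associated Dynkin diagram is a chain of 7 nodes with one extra node attached to the third node from one end (E_8), so the type is E_8.

E_8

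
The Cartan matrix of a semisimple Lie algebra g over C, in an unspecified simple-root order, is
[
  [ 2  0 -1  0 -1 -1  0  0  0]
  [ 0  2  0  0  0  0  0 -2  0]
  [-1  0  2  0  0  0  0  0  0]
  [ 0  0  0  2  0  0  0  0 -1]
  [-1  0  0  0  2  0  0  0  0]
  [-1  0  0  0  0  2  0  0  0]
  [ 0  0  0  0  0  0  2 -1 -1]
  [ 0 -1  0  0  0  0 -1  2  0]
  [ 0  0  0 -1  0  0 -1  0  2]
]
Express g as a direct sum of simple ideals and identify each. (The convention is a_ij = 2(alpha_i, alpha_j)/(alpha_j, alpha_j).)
C5 ⊕ D4

The diagram associated to this matrix has two connected components: the simple roots {alpha_2, alpha_4, alpha_7, alpha_8, alpha_9} form a chain of 5 nodes with a double edge at one end; the terminal node there is the unique long simple root (C_5), and {alpha_1, alpha_3, alpha_5, alpha_6} form a chain of 2 nodes with a fork of two nodes at one end (D_4). A semisimple Lie algebra decomposes uniquely as the direct sum of simple ideals, one per connected component of its Dynkin diagram, so g ≅ C_5 ⊕ D_4 (dimension 55 + 28 = 83).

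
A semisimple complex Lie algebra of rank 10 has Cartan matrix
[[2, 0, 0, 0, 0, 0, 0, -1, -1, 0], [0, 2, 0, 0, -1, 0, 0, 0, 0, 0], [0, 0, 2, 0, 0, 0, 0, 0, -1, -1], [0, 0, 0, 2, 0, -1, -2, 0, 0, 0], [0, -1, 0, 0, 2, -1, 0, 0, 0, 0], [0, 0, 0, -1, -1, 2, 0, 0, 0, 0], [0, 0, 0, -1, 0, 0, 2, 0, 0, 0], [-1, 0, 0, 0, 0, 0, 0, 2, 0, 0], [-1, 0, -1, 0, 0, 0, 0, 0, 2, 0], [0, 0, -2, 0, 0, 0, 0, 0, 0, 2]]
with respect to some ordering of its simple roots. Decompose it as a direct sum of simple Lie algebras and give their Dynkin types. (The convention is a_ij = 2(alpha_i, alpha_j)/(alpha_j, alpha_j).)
The diagram associated to this matrix has two connected components: the simple roots {alpha_2, alpha_4, alpha_5, alpha_6, alpha_7} form a chain of 5 nodes with a double edge at one end; the terminal node there is the unique short simple root (B_5), and {alpha_1, alpha_3, alpha_8, alpha_9, alpha_10} form a chain of 5 nodes with a double edge at one end; the terminal node there is the unique long simple root (C_5). A semisimple Lie algebra decomposes uniquely as the direct sum of simple ideals, one per connected component of its Dynkin diagram, so g ≅ B_5 ⊕ C_5 (dimension 55 + 55 = 110).

B5 ⊕ C5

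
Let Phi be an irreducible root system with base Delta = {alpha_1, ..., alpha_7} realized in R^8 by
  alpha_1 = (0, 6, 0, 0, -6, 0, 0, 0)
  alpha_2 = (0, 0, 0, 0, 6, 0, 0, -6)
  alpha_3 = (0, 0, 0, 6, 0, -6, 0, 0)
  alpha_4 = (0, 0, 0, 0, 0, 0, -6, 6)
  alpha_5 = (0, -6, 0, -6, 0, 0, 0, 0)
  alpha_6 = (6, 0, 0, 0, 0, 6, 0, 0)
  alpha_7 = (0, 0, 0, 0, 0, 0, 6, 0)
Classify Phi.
B7

Compute the Cartan integers a_ij = 2(alpha_i, alpha_j)/(alpha_j, alpha_j); the resulting 7x7 Cartan matrix is
[[2, -1, 0, 0, -1, 0, 0], [-1, 2, 0, -1, 0, 0, 0], [0, 0, 2, 0, -1, -1, 0], [0, -1, 0, 2, 0, 0, -2], [-1, 0, -1, 0, 2, 0, 0], [0, 0, -1, 0, 0, 2, 0], [0, 0, 0, -1, 0, 0, 2]].
The roots have two lengths (squared-length ratio 2:1); the short ones are alpha_{7}. The associated Dynkin diagram is a chain of 7 nodes with a double edge at one end; the terminal node there is the unique short simple root (B_7), so the type is B_7 (the algebra so(15)).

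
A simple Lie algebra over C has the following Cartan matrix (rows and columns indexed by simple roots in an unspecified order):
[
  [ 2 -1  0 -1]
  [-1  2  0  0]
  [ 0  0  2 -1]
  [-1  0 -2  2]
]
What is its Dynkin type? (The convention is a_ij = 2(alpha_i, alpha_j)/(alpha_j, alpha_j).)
type B_4

The matrix has rank 4 with 2's on the diagonal. Reading the off-diagonal entries as Dynkin edges (a single edge where a_ij = a_ji = -1; a double or triple edge where a_ij * a_ji = 2 or 3), the diagram is a chain of 4 nodes with a double edge at one end; the terminal node there is the unique short simple root (B_4). One simple-root ordering that puts it in standard form is (alpha_2, alpha_1, alpha_4, alpha_3). So the algebra is type B_4, i.e. so(9).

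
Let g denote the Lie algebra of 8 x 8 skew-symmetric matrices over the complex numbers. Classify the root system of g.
D4

This is so(8) with 8 even, which has dimension 8(8-1)/2 = 28 and rank 8/2 = 4. In the classification of classical Lie algebras, the orthogonal algebra so(2n) in an even number of variables has type D_n; here n = 4, so the Dynkin diagram is a chain of 2 nodes with a fork of two nodes at one end (D_4). Hence the type is D_4.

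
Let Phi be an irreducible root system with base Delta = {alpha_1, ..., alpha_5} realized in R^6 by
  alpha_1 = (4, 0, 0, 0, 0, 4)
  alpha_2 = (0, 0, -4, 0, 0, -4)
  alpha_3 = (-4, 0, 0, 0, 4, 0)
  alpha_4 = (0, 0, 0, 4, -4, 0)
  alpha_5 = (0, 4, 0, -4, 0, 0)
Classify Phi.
Compute the Cartan integers a_ij = 2(alpha_i, alpha_j)/(alpha_j, alpha_j); the resulting 5x5 Cartan matrix is
[[2, -1, -1, 0, 0], [-1, 2, 0, 0, 0], [-1, 0, 2, -1, 0], [0, 0, -1, 2, -1], [0, 0, 0, -1, 2]].
All simple roots have the same length, so the diagram is simply laced. The associated Dynkin diagram is a chain of 5 nodes with single edges (A_5), so the type is A_5 (the algebra sl(6)).

type A_5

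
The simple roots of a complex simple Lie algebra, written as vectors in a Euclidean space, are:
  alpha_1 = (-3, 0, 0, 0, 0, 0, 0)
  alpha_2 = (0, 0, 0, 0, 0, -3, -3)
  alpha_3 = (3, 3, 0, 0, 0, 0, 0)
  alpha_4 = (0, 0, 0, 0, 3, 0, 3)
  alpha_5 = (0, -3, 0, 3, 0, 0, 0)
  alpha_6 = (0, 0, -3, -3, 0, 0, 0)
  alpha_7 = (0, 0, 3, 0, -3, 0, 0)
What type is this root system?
Compute the Cartan integers a_ij = 2(alpha_i, alpha_j)/(alpha_j, alpha_j); the resulting 7x7 Cartan matrix is
[[2, 0, -1, 0, 0, 0, 0], [0, 2, 0, -1, 0, 0, 0], [-2, 0, 2, 0, -1, 0, 0], [0, -1, 0, 2, 0, 0, -1], [0, 0, -1, 0, 2, -1, 0], [0, 0, 0, 0, -1, 2, -1], [0, 0, 0, -1, 0, -1, 2]].
The roots have two lengths (squared-length ratio 2:1); the short ones are alpha_{1}. The associated Dynkin diagram is a chain of 7 nodes with a double edge at one end; the terminal node there is the unique short simple root (B_7), so the type is B_7 (the algebra so(15)).

B_7 (so(15))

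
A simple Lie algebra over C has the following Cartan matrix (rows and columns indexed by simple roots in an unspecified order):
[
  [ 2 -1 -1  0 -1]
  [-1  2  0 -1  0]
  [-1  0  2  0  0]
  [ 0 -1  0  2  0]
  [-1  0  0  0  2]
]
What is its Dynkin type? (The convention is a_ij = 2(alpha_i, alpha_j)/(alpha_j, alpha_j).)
The matrix has rank 5 with 2's on the diagonal. Reading the off-diagonal entries as Dynkin edges (a single edge where a_ij = a_ji = -1; a double or triple edge where a_ij * a_ji = 2 or 3), the diagram is a chain of 3 nodes with a fork of two nodes at one end (D_5). One simple-root ordering that puts it in standard form is (alpha_4, alpha_2, alpha_1, alpha_3, alpha_5). So the algebra is type D_5, i.e. so(10).

D_5 (so(10))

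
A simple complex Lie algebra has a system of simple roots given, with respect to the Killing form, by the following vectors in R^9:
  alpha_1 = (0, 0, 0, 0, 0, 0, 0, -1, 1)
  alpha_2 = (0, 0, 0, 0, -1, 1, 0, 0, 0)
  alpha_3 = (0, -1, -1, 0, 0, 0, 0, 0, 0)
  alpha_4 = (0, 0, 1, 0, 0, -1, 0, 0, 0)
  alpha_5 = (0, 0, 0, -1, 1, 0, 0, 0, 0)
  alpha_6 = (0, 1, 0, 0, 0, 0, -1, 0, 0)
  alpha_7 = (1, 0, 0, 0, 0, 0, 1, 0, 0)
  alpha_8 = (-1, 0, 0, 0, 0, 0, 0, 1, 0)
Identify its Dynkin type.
Compute the Cartan integers a_ij = 2(alpha_i, alpha_j)/(alpha_j, alpha_j); the resulting 8x8 Cartan matrix is
[[2, 0, 0, 0, 0, 0, 0, -1], [0, 2, 0, -1, -1, 0, 0, 0], [0, 0, 2, -1, 0, -1, 0, 0], [0, -1, -1, 2, 0, 0, 0, 0], [0, -1, 0, 0, 2, 0, 0, 0], [0, 0, -1, 0, 0, 2, -1, 0], [0, 0, 0, 0, 0, -1, 2, -1], [-1, 0, 0, 0, 0, 0, -1, 2]].
All simple roots have the same length, so the diagram is simply laced. The associated Dynkin diagram is a chain of 8 nodes with single edges (A_8), so the type is A_8 (the algebra sl(9)).

A_8 (sl(9))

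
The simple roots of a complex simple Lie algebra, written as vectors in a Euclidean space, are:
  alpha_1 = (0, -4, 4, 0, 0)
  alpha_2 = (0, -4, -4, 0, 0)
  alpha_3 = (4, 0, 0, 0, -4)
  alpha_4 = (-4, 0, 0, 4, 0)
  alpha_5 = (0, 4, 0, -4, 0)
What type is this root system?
D_5

Compute the Cartan integers a_ij = 2(alpha_i, alpha_j)/(alpha_j, alpha_j); the resulting 5x5 Cartan matrix is
[[2, 0, 0, 0, -1], [0, 2, 0, 0, -1], [0, 0, 2, -1, 0], [0, 0, -1, 2, -1], [-1, -1, 0, -1, 2]].
All simple roots have the same length, so the diagram is simply laced. The associated Dynkin diagram is a chain of 3 nodes with a fork of two nodes at one end (D_5), so the type is D_5 (the algebra so(10)).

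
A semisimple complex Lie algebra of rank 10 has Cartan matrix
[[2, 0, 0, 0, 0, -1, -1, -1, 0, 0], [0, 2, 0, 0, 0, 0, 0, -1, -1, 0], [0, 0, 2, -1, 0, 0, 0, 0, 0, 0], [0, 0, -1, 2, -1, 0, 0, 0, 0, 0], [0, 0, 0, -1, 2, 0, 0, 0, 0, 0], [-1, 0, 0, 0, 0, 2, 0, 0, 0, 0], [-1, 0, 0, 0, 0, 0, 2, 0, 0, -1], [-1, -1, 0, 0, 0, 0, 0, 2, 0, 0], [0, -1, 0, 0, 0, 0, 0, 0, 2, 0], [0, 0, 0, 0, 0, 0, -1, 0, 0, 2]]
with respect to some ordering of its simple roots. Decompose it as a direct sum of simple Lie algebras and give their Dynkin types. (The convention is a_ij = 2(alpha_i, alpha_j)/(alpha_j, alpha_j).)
The diagram associated to this matrix has two connected components: the simple roots {alpha_3, alpha_4, alpha_5} form a chain of 3 nodes with single edges (A_3), and {alpha_1, alpha_2, alpha_6, alpha_7, alpha_8, alpha_9, alpha_10} form a chain of 6 nodes with one extra node attached to the third node from one end (E_7). A semisimple Lie algebra decomposes uniquely as the direct sum of simple ideals, one per connected component of its Dynkin diagram, so g ≅ A_3 ⊕ E_7 (dimension 15 + 133 = 148).

A_3 ⊕ E_7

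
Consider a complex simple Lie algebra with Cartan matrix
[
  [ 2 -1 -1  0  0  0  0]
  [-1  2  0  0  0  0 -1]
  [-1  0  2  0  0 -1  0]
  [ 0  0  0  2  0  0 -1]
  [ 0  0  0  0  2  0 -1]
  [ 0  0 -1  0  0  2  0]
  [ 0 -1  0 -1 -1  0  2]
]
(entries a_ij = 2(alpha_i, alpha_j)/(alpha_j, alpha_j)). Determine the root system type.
The matrix has rank 7 with 2's on the diagonal. Reading the off-diagonal entries as Dynkin edges (a single edge where a_ij = a_ji = -1; a double or triple edge where a_ij * a_ji = 2 or 3), the diagram is a chain of 5 nodes with a fork of two nodes at one end (D_7). One simple-root ordering that puts it in standard form is (alpha_6, alpha_3, alpha_1, alpha_2, alpha_7, alpha_5, alpha_4). So the algebra is type D_7, i.e. so(14).

D7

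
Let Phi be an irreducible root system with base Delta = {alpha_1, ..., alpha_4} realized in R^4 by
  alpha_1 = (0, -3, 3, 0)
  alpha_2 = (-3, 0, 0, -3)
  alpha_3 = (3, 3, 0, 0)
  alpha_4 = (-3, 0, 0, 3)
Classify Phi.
D4

Compute the Cartan integers a_ij = 2(alpha_i, alpha_j)/(alpha_j, alpha_j); the resulting 4x4 Cartan matrix is
[[2, 0, -1, 0], [0, 2, -1, 0], [-1, -1, 2, -1], [0, 0, -1, 2]].
All simple roots have the same length, so the diagram is simply laced. The associated Dynkin diagram is a chain of 2 nodes with a fork of two nodes at one end (D_4), so the type is D_4 (the algebra so(8)).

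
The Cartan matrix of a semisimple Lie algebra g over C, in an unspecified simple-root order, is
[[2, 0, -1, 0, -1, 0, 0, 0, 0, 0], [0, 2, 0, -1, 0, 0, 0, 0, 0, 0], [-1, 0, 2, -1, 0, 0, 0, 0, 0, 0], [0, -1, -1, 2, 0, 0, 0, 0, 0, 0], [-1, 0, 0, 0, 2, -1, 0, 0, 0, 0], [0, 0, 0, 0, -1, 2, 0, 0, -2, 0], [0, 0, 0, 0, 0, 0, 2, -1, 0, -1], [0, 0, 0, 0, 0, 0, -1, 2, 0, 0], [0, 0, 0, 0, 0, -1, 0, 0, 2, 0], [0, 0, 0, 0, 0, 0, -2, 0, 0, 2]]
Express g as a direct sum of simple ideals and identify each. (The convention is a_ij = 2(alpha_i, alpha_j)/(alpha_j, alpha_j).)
The diagram associated to this matrix has two connected components: the simple roots {alpha_1, alpha_2, alpha_3, alpha_4, alpha_5, alpha_6, alpha_9} form a chain of 7 nodes with a double edge at one end; the terminal node there is the unique short simple root (B_7), and {alpha_7, alpha_8, alpha_10} form a chain of 3 nodes with a double edge at one end; the terminal node there is the unique long simple root (C_3). A semisimple Lie algebra decomposes uniquely as the direct sum of simple ideals, one per connected component of its Dynkin diagram, so g ≅ B_7 ⊕ C_3 (dimension 105 + 21 = 126).

type B_7 ⊕ type C_3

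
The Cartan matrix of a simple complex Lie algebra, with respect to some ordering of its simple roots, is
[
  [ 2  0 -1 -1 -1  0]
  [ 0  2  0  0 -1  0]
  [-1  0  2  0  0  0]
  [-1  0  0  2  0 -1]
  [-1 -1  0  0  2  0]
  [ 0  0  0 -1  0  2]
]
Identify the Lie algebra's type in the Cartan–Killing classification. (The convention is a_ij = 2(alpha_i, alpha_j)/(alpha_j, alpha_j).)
E_6

The matrix has rank 6 with 2's on the diagonal. Reading the off-diagonal entries as Dynkin edges (a single edge where a_ij = a_ji = -1; a double or triple edge where a_ij * a_ji = 2 or 3), the diagram is a chain of 5 nodes with one extra node attached to the third node from one end (E_6). One simple-root ordering that puts it in standard form is (alpha_2, alpha_3, alpha_5, alpha_1, alpha_4, alpha_6). So the algebra is type E_6.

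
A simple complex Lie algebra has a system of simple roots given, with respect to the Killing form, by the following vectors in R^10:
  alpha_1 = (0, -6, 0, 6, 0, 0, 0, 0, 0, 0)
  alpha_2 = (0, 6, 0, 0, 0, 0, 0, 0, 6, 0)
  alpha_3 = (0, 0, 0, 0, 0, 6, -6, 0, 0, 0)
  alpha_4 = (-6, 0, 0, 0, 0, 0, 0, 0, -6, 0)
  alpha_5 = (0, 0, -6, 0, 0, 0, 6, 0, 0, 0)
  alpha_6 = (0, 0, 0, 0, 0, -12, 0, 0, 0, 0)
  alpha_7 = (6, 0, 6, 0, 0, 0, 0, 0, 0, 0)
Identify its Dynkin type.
type C_7

Compute the Cartan integers a_ij = 2(alpha_i, alpha_j)/(alpha_j, alpha_j); the resulting 7x7 Cartan matrix is
[[2, -1, 0, 0, 0, 0, 0], [-1, 2, 0, -1, 0, 0, 0], [0, 0, 2, 0, -1, -1, 0], [0, -1, 0, 2, 0, 0, -1], [0, 0, -1, 0, 2, 0, -1], [0, 0, -2, 0, 0, 2, 0], [0, 0, 0, -1, -1, 0, 2]].
The roots have two lengths (squared-length ratio 2:1); the short ones are alpha_{1,2,3,4,5,7}. The associated Dynkin diagram is a chain of 7 nodes with a double edge at one end; the terminal node there is the unique long simple root (C_7), so the type is C_7 (the algebra sp(14)).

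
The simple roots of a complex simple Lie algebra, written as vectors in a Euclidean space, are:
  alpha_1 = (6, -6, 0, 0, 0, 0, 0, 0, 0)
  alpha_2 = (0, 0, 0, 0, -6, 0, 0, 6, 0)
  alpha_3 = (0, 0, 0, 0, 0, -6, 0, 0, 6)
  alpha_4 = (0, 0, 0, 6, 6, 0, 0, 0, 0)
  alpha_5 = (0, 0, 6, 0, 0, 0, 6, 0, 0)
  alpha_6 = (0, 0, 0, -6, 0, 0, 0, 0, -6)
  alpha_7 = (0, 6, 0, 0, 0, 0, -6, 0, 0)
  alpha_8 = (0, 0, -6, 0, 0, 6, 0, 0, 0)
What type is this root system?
Compute the Cartan integers a_ij = 2(alpha_i, alpha_j)/(alpha_j, alpha_j); the resulting 8x8 Cartan matrix is
[[2, 0, 0, 0, 0, 0, -1, 0], [0, 2, 0, -1, 0, 0, 0, 0], [0, 0, 2, 0, 0, -1, 0, -1], [0, -1, 0, 2, 0, -1, 0, 0], [0, 0, 0, 0, 2, 0, -1, -1], [0, 0, -1, -1, 0, 2, 0, 0], [-1, 0, 0, 0, -1, 0, 2, 0], [0, 0, -1, 0, -1, 0, 0, 2]].
All simple roots have the same length, so the diagram is simply laced. The associated Dynkin diagram is a chain of 8 nodes with single edges (A_8), so the type is A_8 (the algebra sl(9)).

type A_8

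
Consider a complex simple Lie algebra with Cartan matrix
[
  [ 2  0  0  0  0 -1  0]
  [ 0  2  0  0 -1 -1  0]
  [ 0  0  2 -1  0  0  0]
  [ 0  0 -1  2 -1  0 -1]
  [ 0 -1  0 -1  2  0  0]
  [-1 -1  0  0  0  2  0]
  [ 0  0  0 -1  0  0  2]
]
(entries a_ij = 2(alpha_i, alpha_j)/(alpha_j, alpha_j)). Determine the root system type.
type D_7

The matrix has rank 7 with 2's on the diagonal. Reading the off-diagonal entries as Dynkin edges (a single edge where a_ij = a_ji = -1; a double or triple edge where a_ij * a_ji = 2 or 3), the diagram is a chain of 5 nodes with a fork of two nodes at one end (D_7). One simple-root ordering that puts it in standard form is (alpha_1, alpha_6, alpha_2, alpha_5, alpha_4, alpha_3, alpha_7). So the algebra is type D_7, i.e. so(14).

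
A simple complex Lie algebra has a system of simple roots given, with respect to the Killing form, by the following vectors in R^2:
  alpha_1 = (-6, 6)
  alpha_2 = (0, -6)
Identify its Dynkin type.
type B_2

Compute the Cartan integers a_ij = 2(alpha_i, alpha_j)/(alpha_j, alpha_j); the resulting 2x2 Cartan matrix is
[[2, -2], [-1, 2]].
The roots have two lengths (squared-length ratio 2:1); the short ones are alpha_{2}. The associated Dynkin diagram is a chain of 2 nodes with a double edge at one end; the terminal node there is the unique short simple root (B_2), so the type is B_2 (the algebra so(5)).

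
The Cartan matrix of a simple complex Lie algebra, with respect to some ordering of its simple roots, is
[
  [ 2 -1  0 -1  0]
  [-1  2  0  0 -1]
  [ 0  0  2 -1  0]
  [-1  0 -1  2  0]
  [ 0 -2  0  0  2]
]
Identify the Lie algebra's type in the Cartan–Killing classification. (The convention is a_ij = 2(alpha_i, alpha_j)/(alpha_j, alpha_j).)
The matrix has rank 5 with 2's on the diagonal. Reading the off-diagonal entries as Dynkin edges (a single edge where a_ij = a_ji = -1; a double or triple edge where a_ij * a_ji = 2 or 3), the diagram is a chain of 5 nodes with a double edge at one end; the terminal node there is the unique long simple root (C_5). One simple-root ordering that puts it in standard form is (alpha_3, alpha_4, alpha_1, alpha_2, alpha_5). So the algebra is type C_5, i.e. sp(10).

C_5 (sp(10))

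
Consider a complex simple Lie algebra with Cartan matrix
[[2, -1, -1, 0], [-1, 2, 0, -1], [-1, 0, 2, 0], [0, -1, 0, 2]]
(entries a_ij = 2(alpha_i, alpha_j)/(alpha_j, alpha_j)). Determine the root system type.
type A_4

The matrix has rank 4 with 2's on the diagonal. Reading the off-diagonal entries as Dynkin edges (a single edge where a_ij = a_ji = -1; a double or triple edge where a_ij * a_ji = 2 or 3), the diagram is a chain of 4 nodes with single edges (A_4). One simple-root ordering that puts it in standard form is (alpha_4, alpha_2, alpha_1, alpha_3). So the algebra is type A_4, i.e. sl(5).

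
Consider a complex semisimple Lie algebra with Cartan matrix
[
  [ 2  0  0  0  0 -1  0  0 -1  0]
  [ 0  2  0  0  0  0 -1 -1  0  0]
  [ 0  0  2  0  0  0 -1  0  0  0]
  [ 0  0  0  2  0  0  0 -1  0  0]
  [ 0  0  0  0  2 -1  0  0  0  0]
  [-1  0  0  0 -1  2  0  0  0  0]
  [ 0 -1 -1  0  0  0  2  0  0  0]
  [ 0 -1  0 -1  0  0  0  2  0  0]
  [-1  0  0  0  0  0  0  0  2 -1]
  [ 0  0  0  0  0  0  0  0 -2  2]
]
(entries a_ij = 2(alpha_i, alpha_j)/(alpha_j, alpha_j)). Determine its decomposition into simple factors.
The diagram associated to this matrix has two connected components: the simple roots {alpha_2, alpha_3, alpha_4, alpha_7, alpha_8} form a chain of 5 nodes with single edges (A_5), and {alpha_1, alpha_5, alpha_6, alpha_9, alpha_10} form a chain of 5 nodes with a double edge at one end; the terminal node there is the unique long simple root (C_5). A semisimple Lie algebra decomposes uniquely as the direct sum of simple ideals, one per connected component of its Dynkin diagram, so g ≅ A_5 ⊕ C_5 (dimension 35 + 55 = 90).

A_5 ⊕ C_5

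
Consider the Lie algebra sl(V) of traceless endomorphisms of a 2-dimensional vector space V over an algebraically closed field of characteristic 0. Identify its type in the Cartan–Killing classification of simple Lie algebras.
A_1

This is sl(2), which has dimension 2^2 - 1 = 3 and rank 2 - 1 = 1 (a Cartan subalgebra is the diagonal traceless matrices). In the classification of classical Lie algebras, the special linear algebra sl(n+1) has type A_n; here n = 1, so the Dynkin diagram is a chain of 1 nodes with single edges (A_1). Hence the type is A_1.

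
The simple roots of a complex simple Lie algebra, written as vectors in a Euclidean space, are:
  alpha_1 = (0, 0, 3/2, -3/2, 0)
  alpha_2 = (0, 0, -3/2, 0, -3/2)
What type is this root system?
A_2

Compute the Cartan integers a_ij = 2(alpha_i, alpha_j)/(alpha_j, alpha_j); the resulting 2x2 Cartan matrix is
[[2, -1], [-1, 2]].
All simple roots have the same length, so the diagram is simply laced. The associated Dynkin diagram is a chain of 2 nodes with single edges (A_2), so the type is A_2 (the algebra sl(3)).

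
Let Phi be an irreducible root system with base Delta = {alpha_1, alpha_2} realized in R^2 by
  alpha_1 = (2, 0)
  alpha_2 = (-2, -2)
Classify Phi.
B_2 (so(5))

Compute the Cartan integers a_ij = 2(alpha_i, alpha_j)/(alpha_j, alpha_j); the resulting 2x2 Cartan matrix is
[[2, -1], [-2, 2]].
The roots have two lengths (squared-length ratio 2:1); the short ones are alpha_{1}. The associated Dynkin diagram is a chain of 2 nodes with a double edge at one end; the terminal node there is the unique short simple root (B_2), so the type is B_2 (the algebra so(5)).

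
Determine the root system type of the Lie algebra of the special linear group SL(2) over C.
This is sl(2), which has dimension 2^2 - 1 = 3 and rank 2 - 1 = 1 (a Cartan subalgebra is the diagonal traceless matrices). In the classification of classical Lie algebras, the special linear algebra sl(n+1) has type A_n; here n = 1, so the Dynkin diagram is a chain of 1 nodes with single edges (A_1). Hence the type is A_1.

type A_1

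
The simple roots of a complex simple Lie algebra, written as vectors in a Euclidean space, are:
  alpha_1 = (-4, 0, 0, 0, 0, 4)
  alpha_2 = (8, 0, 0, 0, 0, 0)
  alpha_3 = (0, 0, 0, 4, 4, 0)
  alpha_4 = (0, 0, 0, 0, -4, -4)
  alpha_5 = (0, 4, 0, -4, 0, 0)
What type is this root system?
C_5

Compute the Cartan integers a_ij = 2(alpha_i, alpha_j)/(alpha_j, alpha_j); the resulting 5x5 Cartan matrix is
[[2, -1, 0, -1, 0], [-2, 2, 0, 0, 0], [0, 0, 2, -1, -1], [-1, 0, -1, 2, 0], [0, 0, -1, 0, 2]].
The roots have two lengths (squared-length ratio 2:1); the short ones are alpha_{1,3,4,5}. The associated Dynkin diagram is a chain of 5 nodes with a double edge at one end; the terminal node there is the unique long simple root (C_5), so the type is C_5 (the algebra sp(10)).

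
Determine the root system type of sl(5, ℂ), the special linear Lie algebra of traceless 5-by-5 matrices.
A_4 (sl(5))

This is sl(5), which has dimension 5^2 - 1 = 24 and rank 5 - 1 = 4 (a Cartan subalgebra is the diagonal traceless matrices). In the classification of classical Lie algebras, the special linear algebra sl(n+1) has type A_n; here n = 4, so the Dynkin diagram is a chain of 4 nodes with single edges (A_4). Hence the type is A_4.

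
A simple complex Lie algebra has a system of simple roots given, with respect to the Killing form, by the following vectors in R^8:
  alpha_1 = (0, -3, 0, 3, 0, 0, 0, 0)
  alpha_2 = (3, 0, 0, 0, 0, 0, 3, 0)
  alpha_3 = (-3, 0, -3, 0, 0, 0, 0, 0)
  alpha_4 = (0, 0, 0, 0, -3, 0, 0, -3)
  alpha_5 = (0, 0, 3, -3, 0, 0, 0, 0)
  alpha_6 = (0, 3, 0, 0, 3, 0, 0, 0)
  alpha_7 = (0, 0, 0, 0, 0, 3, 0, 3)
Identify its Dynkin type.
Compute the Cartan integers a_ij = 2(alpha_i, alpha_j)/(alpha_j, alpha_j); the resulting 7x7 Cartan matrix is
[[2, 0, 0, 0, -1, -1, 0], [0, 2, -1, 0, 0, 0, 0], [0, -1, 2, 0, -1, 0, 0], [0, 0, 0, 2, 0, -1, -1], [-1, 0, -1, 0, 2, 0, 0], [-1, 0, 0, -1, 0, 2, 0], [0, 0, 0, -1, 0, 0, 2]].
All simple roots have the same length, so the diagram is simply laced. The associated Dynkin diagram is a chain of 7 nodes with single edges (A_7), so the type is A_7 (the algebra sl(8)).

A7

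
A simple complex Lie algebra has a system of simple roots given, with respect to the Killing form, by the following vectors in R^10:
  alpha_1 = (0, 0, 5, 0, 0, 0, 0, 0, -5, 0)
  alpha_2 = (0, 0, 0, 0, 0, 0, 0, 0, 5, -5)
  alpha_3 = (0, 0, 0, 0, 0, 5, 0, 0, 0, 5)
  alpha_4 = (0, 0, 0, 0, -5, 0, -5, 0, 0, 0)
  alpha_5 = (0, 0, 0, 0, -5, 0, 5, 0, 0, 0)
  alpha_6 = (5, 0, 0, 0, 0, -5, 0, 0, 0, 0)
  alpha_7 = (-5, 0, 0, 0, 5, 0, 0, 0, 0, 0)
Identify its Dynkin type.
Compute the Cartan integers a_ij = 2(alpha_i, alpha_j)/(alpha_j, alpha_j); the resulting 7x7 Cartan matrix is
[[2, -1, 0, 0, 0, 0, 0], [-1, 2, -1, 0, 0, 0, 0], [0, -1, 2, 0, 0, -1, 0], [0, 0, 0, 2, 0, 0, -1], [0, 0, 0, 0, 2, 0, -1], [0, 0, -1, 0, 0, 2, -1], [0, 0, 0, -1, -1, -1, 2]].
All simple roots have the same length, so the diagram is simply laced. The associated Dynkin diagram is a chain of 5 nodes with a fork of two nodes at one end (D_7), so the type is D_7 (the algebra so(14)).

D_7 (so(14))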